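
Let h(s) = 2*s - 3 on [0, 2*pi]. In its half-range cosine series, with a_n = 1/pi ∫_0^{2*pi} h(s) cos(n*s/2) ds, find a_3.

-16/(9*pi)

a_3 = 1/pi ∫_0^{2*pi} (2*s - 3) cos(3*s/2) ds.
Integrating by parts (boundary term plus one more integral), an antiderivative of (2*s - 3) cos(3*s/2) is 4*s*sin(3*s/2)/3 - 2*sin(3*s/2) + 8*cos(3*s/2)/9; evaluating from 0 to 2*pi: ∫_{0}^{2*pi} (2*s - 3) cos(3*s/2) ds = (-8/9) - (8/9) = -16/9.
Hence a_3 = (1/pi)·(-16/9) = -16/(9*pi).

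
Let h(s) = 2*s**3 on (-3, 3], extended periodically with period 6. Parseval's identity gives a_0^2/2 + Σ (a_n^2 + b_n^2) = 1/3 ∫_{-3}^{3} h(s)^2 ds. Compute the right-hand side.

5832/7

1/3 ∫_{-3}^{3} h(s)^2 ds = 1/3 · (17496/7) = 5832/7.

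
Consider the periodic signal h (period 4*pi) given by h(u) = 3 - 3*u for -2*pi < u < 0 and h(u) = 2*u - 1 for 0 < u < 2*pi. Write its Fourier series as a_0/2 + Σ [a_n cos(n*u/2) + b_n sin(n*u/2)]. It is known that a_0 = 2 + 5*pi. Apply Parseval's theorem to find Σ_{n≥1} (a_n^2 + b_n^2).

Parseval: a_0^2/2 + Σ_{n≥1} (a_n^2+b_n^2) = (1/(2*pi)) ∫_{-2*pi}^{2*pi} h(u)^2 du = 10 + 14*pi + 52*pi**2/3.
Subtract a_0^2/2 = (2 + 5*pi)**2/2: Σ (a_n^2+b_n^2) = 8 + 4*pi + 29*pi**2/6.

8 + 4*pi + 29*pi**2/6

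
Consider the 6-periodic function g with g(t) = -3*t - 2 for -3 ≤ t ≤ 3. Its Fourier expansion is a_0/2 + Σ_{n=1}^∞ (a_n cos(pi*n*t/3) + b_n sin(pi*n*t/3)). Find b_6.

3/pi

b_6 = 1/3 ∫_{-3}^{3} g(t) sin(2*pi*t) dt.
Integrating by parts (boundary term plus one more integral), an antiderivative of (-3*t - 2) sin(2*pi*t) is 3*t*cos(2*pi*t)/(2*pi) - 3*sin(2*pi*t)/(4*pi**2) + cos(2*pi*t)/pi; evaluating from -3 to 3: ∫_{-3}^{3} (-3*t - 2) sin(2*pi*t) dt = (11/(2*pi)) - (-7/(2*pi)) = 9/pi.
Hence b_6 = (1/3)·(9/pi) = 3/pi.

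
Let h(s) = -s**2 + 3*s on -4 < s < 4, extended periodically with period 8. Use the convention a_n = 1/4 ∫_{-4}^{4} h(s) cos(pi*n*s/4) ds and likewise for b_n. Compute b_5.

b_5 = 1/4 ∫_{-4}^{4} h(s) sin(5*pi*s/4) ds.
Integrating by parts twice (tabular method), an antiderivative of (-s**2 + 3*s) sin(5*pi*s/4) is 4*s**2*cos(5*pi*s/4)/(5*pi) - 32*s*sin(5*pi*s/4)/(25*pi**2) - 12*s*cos(5*pi*s/4)/(5*pi) + 48*sin(5*pi*s/4)/(25*pi**2) - 128*cos(5*pi*s/4)/(125*pi**3); evaluating from -4 to 4: ∫_{-4}^{4} (-s**2 + 3*s) sin(5*pi*s/4) ds = (16*(8 - 25*pi**2)/(125*pi**3)) - (16*(8 - 175*pi**2)/(125*pi**3)) = 96/(5*pi).
Hence b_5 = (1/4)·(96/(5*pi)) = 24/(5*pi).

24/(5*pi)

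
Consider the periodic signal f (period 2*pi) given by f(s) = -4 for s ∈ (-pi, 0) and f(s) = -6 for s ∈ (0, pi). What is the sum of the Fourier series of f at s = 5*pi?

s = 5*pi differs from s = pi by 2 full period(s), and the series is 2*pi-periodic.
At s = pi the one-sided limits are f(pi^-) = -6 and f(pi^+) = -4.
By Dirichlet's theorem the series converges to their average, [(-6) + (-4)]/2 = -5.

-5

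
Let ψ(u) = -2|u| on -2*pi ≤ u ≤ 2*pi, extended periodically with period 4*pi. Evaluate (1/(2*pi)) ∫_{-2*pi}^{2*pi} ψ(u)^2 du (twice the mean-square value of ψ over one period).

(1/(2*pi)) ∫_{-2*pi}^{2*pi} ψ(u)^2 du = (1/(2*pi)) · (64*pi**3/3) = 32*pi**2/3.

32*pi**2/3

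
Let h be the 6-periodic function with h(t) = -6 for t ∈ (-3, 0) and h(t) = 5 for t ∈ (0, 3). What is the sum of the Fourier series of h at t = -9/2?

t = -9/2 differs from t = 3/2 by -1 full period(s), and the series is 6-periodic.
h is continuous at t = 3/2 with value 5, so the series converges to 5 there.

5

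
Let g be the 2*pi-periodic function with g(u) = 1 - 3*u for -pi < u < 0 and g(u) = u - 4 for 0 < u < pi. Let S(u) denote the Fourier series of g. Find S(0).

-3/2

At u = 0 the one-sided limits are g(0^-) = 1 and g(0^+) = -4.
By Dirichlet's theorem the series converges to their average, [(1) + (-4)]/2 = -3/2.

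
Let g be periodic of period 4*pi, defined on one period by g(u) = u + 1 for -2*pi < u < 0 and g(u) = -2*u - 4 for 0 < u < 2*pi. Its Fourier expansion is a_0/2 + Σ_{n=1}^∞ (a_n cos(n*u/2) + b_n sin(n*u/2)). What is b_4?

1/2

b_4 = (1/(2*pi)) ∫_{-2*pi}^{2*pi} g(u) sin(2*u) du.
Split the integral at the breakpoints.
Integrating by parts (boundary term plus one more integral), an antiderivative of (u + 1) sin(2*u) is -u*cos(2*u)/2 + sin(2*u)/4 - cos(2*u)/2; evaluating from -2*pi to 0: ∫_{-2*pi}^{0} (u + 1) sin(2*u) du = (-1/2) - (-1/2 + pi) = -pi.
Integrating by parts (boundary term plus one more integral), an antiderivative of (-2*u - 4) sin(2*u) is u*cos(2*u) - sin(2*u)/2 + 2*cos(2*u); evaluating from 0 to 2*pi: ∫_{0}^{2*pi} (-2*u - 4) sin(2*u) du = (2 + 2*pi) - (2) = 2*pi.
Summing the pieces and multiplying by (1/(2*pi)) gives b_4 = 1/2.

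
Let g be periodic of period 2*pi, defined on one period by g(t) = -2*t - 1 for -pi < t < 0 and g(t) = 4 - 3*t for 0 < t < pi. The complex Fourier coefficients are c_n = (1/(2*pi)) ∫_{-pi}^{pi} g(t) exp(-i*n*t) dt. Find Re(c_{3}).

1/(9*pi)

Since g is real-valued, Re(c_{3}) = (1/(2*pi)) ∫_{-pi}^{pi} g(t) cos(3*t) dt = a_{3}/2.
Split the integral at the breakpoints.
Integrating by parts (boundary term plus one more integral), an antiderivative of (-2*t - 1) cos(3*t) is -2*t*sin(3*t)/3 - sin(3*t)/3 - 2*cos(3*t)/9; evaluating from -pi to 0: ∫_{-pi}^{0} (-2*t - 1) cos(3*t) dt = (-2/9) - (2/9) = -4/9.
Integrating by parts (boundary term plus one more integral), an antiderivative of (4 - 3*t) cos(3*t) is -t*sin(3*t) + 4*sin(3*t)/3 - cos(3*t)/3; evaluating from 0 to pi: ∫_{0}^{pi} (4 - 3*t) cos(3*t) dt = (1/3) - (-1/3) = 2/3.
So ∫_{-pi}^{pi} g(t) cos(3*t) dt = 2/9.
Hence Re(c_{3}) = (1/(2*pi))·(2/9) = 1/(9*pi).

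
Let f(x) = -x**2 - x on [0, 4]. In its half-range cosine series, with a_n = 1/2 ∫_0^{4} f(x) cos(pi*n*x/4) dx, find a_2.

a_2 = 1/2 ∫_0^{4} (-x**2 - x) cos(pi*x/2) dx.
Integrating by parts twice (tabular method), an antiderivative of (-x**2 - x) cos(pi*x/2) is -2*x**2*sin(pi*x/2)/pi - 2*x*sin(pi*x/2)/pi - 8*x*cos(pi*x/2)/pi**2 + 16*sin(pi*x/2)/pi**3 - 4*cos(pi*x/2)/pi**2; evaluating from 0 to 4: ∫_{0}^{4} (-x**2 - x) cos(pi*x/2) dx = (-36/pi**2) - (-4/pi**2) = -32/pi**2.
Hence a_2 = (1/2)·(-32/pi**2) = -16/pi**2.

-16/pi**2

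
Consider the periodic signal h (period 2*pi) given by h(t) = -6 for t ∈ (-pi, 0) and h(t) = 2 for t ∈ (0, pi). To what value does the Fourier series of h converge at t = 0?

-2

At t = 0 the one-sided limits are h(0^-) = -6 and h(0^+) = 2.
By Dirichlet's theorem the series converges to their average, [(-6) + (2)]/2 = -2.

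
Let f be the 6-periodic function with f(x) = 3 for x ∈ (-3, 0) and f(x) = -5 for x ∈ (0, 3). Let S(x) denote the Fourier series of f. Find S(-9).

x = -9 differs from x = -3 by -1 full period(s), and the series is 6-periodic.
At x = -3 the one-sided limits are f(-3^-) = -5 and f(-3^+) = 3.
By Dirichlet's theorem the series converges to their average, [(-5) + (3)]/2 = -1.

-1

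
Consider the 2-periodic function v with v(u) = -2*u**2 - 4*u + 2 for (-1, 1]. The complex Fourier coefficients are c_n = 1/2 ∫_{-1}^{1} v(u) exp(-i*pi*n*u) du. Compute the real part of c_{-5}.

4/(25*pi**2)

Since v is real-valued, Re(c_{-5}) = 1/2 ∫_{-1}^{1} v(u) cos(-5*pi*u) du = a_{5}/2.
Integrating by parts twice (tabular method), an antiderivative of (-2*u**2 - 4*u + 2) cos(-5*pi*u) is -2*u**2*sin(5*pi*u)/(5*pi) - 4*u*sin(5*pi*u)/(5*pi) - 4*u*cos(5*pi*u)/(25*pi**2) + 4*sin(5*pi*u)/(125*pi**3) + 2*sin(5*pi*u)/(5*pi) - 4*cos(5*pi*u)/(25*pi**2); evaluating from -1 to 1: ∫_{-1}^{1} (-2*u**2 - 4*u + 2) cos(-5*pi*u) du = (8/(25*pi**2)) - (0) = 8/(25*pi**2).
Hence Re(c_{-5}) = (1/2)·(8/(25*pi**2)) = 4/(25*pi**2).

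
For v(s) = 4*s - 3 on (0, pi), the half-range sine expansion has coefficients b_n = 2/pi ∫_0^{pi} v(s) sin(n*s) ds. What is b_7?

b_7 = 2/pi ∫_0^{pi} (4*s - 3) sin(7*s) ds.
Integrating by parts (boundary term plus one more integral), an antiderivative of (4*s - 3) sin(7*s) is -4*s*cos(7*s)/7 + 4*sin(7*s)/49 + 3*cos(7*s)/7; evaluating from 0 to pi: ∫_{0}^{pi} (4*s - 3) sin(7*s) ds = (-3/7 + 4*pi/7) - (3/7) = -6/7 + 4*pi/7.
Hence b_7 = (2/pi)·(-6/7 + 4*pi/7) = 4*(-3 + 2*pi)/(7*pi).

4*(-3 + 2*pi)/(7*pi)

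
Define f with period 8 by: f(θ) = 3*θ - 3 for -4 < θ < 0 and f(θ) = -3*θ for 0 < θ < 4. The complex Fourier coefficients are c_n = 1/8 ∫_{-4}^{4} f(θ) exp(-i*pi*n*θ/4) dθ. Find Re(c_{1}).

Since f is real-valued, Re(c_{1}) = 1/8 ∫_{-4}^{4} f(θ) cos(pi*θ/4) dθ = a_{1}/2.
Split the integral at the breakpoints.
Integrating by parts (boundary term plus one more integral), an antiderivative of (3*θ - 3) cos(pi*θ/4) is 12*θ*sin(pi*θ/4)/pi - 12*sin(pi*θ/4)/pi + 48*cos(pi*θ/4)/pi**2; evaluating from -4 to 0: ∫_{-4}^{0} (3*θ - 3) cos(pi*θ/4) dθ = (48/pi**2) - (-48/pi**2) = 96/pi**2.
Integrating by parts (boundary term plus one more integral), an antiderivative of (-3*θ) cos(pi*θ/4) is -12*θ*sin(pi*θ/4)/pi - 48*cos(pi*θ/4)/pi**2; evaluating from 0 to 4: ∫_{0}^{4} (-3*θ) cos(pi*θ/4) dθ = (48/pi**2) - (-48/pi**2) = 96/pi**2.
So ∫_{-4}^{4} f(θ) cos(pi*θ/4) dθ = 192/pi**2.
Hence Re(c_{1}) = (1/8)·(192/pi**2) = 24/pi**2.

24/pi**2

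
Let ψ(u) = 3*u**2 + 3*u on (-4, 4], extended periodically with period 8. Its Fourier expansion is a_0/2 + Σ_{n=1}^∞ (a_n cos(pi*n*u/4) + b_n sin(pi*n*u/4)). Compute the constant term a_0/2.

a_0 = 1/4 ∫_{-4}^{4} ψ(u) du = 1/4 · (128) = 32.
So the constant term a_0/2 = 16.

16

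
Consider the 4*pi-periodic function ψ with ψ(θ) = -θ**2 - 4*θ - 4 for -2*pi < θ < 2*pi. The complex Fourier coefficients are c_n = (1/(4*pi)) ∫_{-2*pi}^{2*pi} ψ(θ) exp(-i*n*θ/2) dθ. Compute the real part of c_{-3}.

Since ψ is real-valued, Re(c_{-3}) = (1/(4*pi)) ∫_{-2*pi}^{2*pi} ψ(θ) cos(-3*θ/2) dθ = a_{3}/2.
Integrating by parts twice (tabular method), an antiderivative of (-θ**2 - 4*θ - 4) cos(-3*θ/2) is -2*θ**2*sin(3*θ/2)/3 - 8*θ*sin(3*θ/2)/3 - 8*θ*cos(3*θ/2)/9 - 56*sin(3*θ/2)/27 - 16*cos(3*θ/2)/9; evaluating from -2*pi to 2*pi: ∫_{-2*pi}^{2*pi} (-θ**2 - 4*θ - 4) cos(-3*θ/2) dθ = (16/9 + 16*pi/9) - (16/9 - 16*pi/9) = 32*pi/9.
Hence Re(c_{-3}) = (1/(4*pi))·(32*pi/9) = 8/9.

8/9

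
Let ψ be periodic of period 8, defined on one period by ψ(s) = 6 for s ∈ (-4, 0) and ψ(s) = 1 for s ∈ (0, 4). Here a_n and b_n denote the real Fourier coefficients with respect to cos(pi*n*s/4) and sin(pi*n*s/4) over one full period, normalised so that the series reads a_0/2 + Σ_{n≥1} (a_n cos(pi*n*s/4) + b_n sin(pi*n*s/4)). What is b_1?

b_1 = 1/4 ∫_{-4}^{4} ψ(s) sin(pi*s/4) ds.
Split the integral at the breakpoints.
Directly, an antiderivative of (6) sin(pi*s/4) is -24*cos(pi*s/4)/pi; evaluating from -4 to 0: ∫_{-4}^{0} (6) sin(pi*s/4) ds = (-24/pi) - (24/pi) = -48/pi.
Directly, an antiderivative of (1) sin(pi*s/4) is -4*cos(pi*s/4)/pi; evaluating from 0 to 4: ∫_{0}^{4} (1) sin(pi*s/4) ds = (4/pi) - (-4/pi) = 8/pi.
Summing the pieces and multiplying by (1/4) gives b_1 = -10/pi.

-10/pi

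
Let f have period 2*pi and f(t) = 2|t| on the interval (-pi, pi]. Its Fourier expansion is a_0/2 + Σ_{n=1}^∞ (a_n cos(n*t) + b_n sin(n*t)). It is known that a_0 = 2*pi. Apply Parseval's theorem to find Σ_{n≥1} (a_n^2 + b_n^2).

2*pi**2/3

Parseval: a_0^2/2 + Σ_{n≥1} (a_n^2+b_n^2) = 1/pi ∫_{-pi}^{pi} f(t)^2 dt = 8*pi**2/3.
Subtract a_0^2/2 = 2*pi**2: Σ (a_n^2+b_n^2) = 2*pi**2/3.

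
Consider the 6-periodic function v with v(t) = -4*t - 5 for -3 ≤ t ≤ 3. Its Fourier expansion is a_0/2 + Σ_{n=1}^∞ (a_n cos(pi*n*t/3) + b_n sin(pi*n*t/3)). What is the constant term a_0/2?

a_0 = 1/3 ∫_{-3}^{3} v(t) dt = 1/3 · (-30) = -10.
So the constant term a_0/2 = -5.

-5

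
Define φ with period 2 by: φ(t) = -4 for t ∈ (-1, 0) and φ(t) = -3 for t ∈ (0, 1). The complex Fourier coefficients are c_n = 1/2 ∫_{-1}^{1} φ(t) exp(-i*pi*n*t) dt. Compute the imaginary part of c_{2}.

Since φ is real-valued, Im(c_{2}) = -1/2 ∫_{-1}^{1} φ(t) sin(2*pi*t) dt = -b_{2}/2.
Split the integral at the breakpoints.
Directly, an antiderivative of (-4) sin(2*pi*t) is 2*cos(2*pi*t)/pi; evaluating from -1 to 0: ∫_{-1}^{0} (-4) sin(2*pi*t) dt = (2/pi) - (2/pi) = 0.
Directly, an antiderivative of (-3) sin(2*pi*t) is 3*cos(2*pi*t)/(2*pi); evaluating from 0 to 1: ∫_{0}^{1} (-3) sin(2*pi*t) dt = (3/(2*pi)) - (3/(2*pi)) = 0.
So ∫_{-1}^{1} φ(t) sin(2*pi*t) dt = 0.
Hence Im(c_{2}) = (-1/2)·(0) = 0.

0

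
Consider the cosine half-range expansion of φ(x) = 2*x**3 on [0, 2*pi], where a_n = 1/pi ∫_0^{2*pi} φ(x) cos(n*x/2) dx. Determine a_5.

a_5 = 1/pi ∫_0^{2*pi} (2*x**3) cos(5*x/2) dx.
Integrating by parts three times (tabular method), an antiderivative of (2*x**3) cos(5*x/2) is 4*x**3*sin(5*x/2)/5 + 24*x**2*cos(5*x/2)/25 - 96*x*sin(5*x/2)/125 - 192*cos(5*x/2)/625; evaluating from 0 to 2*pi: ∫_{0}^{2*pi} (2*x**3) cos(5*x/2) dx = (192/625 - 96*pi**2/25) - (-192/625) = 384/625 - 96*pi**2/25.
Hence a_5 = (1/pi)·(384/625 - 96*pi**2/25) = 96*(4 - 25*pi**2)/(625*pi).

96*(4 - 25*pi**2)/(625*pi)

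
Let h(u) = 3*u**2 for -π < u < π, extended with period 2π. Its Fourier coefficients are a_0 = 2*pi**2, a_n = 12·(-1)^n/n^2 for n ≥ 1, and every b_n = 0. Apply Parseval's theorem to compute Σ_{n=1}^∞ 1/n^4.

pi**4/90

Parseval: a_0^2/2 + Σ a_n^2 = (1/π) ∫_{-π}^{π} h(u)^2 du = 18*pi**4/5.
Subtract a_0^2/2 = 2*pi**4: Σ a_n^2 = 8*pi**4/5.
Since a_n^2 = 144/n^4, Σ 1/n^4 = pi**4/90.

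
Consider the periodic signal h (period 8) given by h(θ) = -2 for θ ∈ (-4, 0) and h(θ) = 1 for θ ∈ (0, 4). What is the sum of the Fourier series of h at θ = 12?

-1/2

θ = 12 differs from θ = -4 by 2 full period(s), and the series is 8-periodic.
At θ = -4 the one-sided limits are h(-4^-) = 1 and h(-4^+) = -2.
By Dirichlet's theorem the series converges to their average, [(1) + (-2)]/2 = -1/2.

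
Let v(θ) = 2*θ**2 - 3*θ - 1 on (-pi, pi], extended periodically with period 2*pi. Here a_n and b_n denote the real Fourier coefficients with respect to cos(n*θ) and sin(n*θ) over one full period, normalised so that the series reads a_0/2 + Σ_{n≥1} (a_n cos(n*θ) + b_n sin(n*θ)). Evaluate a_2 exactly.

a_2 = 1/pi ∫_{-pi}^{pi} v(θ) cos(2*θ) dθ.
Integrating by parts twice (tabular method), an antiderivative of (2*θ**2 - 3*θ - 1) cos(2*θ) is θ**2*sin(2*θ) - 3*θ*sin(2*θ)/2 + θ*cos(2*θ) - sin(2*θ) - 3*cos(2*θ)/4; evaluating from -pi to pi: ∫_{-pi}^{pi} (2*θ**2 - 3*θ - 1) cos(2*θ) dθ = (-3/4 + pi) - (-pi - 3/4) = 2*pi.
Hence a_2 = (1/pi)·(2*pi) = 2.

2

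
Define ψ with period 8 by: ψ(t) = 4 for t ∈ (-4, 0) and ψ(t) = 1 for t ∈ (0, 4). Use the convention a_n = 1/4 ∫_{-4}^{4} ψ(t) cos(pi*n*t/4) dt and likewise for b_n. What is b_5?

b_5 = 1/4 ∫_{-4}^{4} ψ(t) sin(5*pi*t/4) dt.
Split the integral at the breakpoints.
Directly, an antiderivative of (4) sin(5*pi*t/4) is -16*cos(5*pi*t/4)/(5*pi); evaluating from -4 to 0: ∫_{-4}^{0} (4) sin(5*pi*t/4) dt = (-16/(5*pi)) - (16/(5*pi)) = -32/(5*pi).
Directly, an antiderivative of (1) sin(5*pi*t/4) is -4*cos(5*pi*t/4)/(5*pi); evaluating from 0 to 4: ∫_{0}^{4} (1) sin(5*pi*t/4) dt = (4/(5*pi)) - (-4/(5*pi)) = 8/(5*pi).
Summing the pieces and multiplying by (1/4) gives b_5 = -6/(5*pi).

-6/(5*pi)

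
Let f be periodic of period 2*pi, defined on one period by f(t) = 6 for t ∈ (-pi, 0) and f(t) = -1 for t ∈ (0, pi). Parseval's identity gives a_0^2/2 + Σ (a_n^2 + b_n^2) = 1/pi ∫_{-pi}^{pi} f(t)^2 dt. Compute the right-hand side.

37

1/pi ∫_{-pi}^{pi} f(t)^2 dt = 1/pi · (37*pi) = 37.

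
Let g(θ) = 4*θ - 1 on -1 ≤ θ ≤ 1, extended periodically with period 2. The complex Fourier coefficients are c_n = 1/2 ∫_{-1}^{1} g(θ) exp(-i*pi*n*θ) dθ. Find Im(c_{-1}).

Since g is real-valued, Im(c_{-1}) = -1/2 ∫_{-1}^{1} g(θ) sin(-pi*θ) dθ = b_{1}/2.
Integrating by parts (boundary term plus one more integral), an antiderivative of (4*θ - 1) sin(-pi*θ) is 4*θ*cos(pi*θ)/pi - 4*sin(pi*θ)/pi**2 - cos(pi*θ)/pi; evaluating from -1 to 1: ∫_{-1}^{1} (4*θ - 1) sin(-pi*θ) dθ = (-3/pi) - (5/pi) = -8/pi.
Hence Im(c_{-1}) = (-1/2)·(-8/pi) = 4/pi.

4/pi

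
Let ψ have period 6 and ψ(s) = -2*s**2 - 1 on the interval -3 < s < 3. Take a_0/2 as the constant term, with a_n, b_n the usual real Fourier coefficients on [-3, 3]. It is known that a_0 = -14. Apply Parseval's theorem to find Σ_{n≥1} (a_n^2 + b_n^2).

Parseval: a_0^2/2 + Σ_{n≥1} (a_n^2+b_n^2) = 1/3 ∫_{-3}^{3} ψ(s)^2 ds = 778/5.
Subtract a_0^2/2 = 98: Σ (a_n^2+b_n^2) = 288/5.

288/5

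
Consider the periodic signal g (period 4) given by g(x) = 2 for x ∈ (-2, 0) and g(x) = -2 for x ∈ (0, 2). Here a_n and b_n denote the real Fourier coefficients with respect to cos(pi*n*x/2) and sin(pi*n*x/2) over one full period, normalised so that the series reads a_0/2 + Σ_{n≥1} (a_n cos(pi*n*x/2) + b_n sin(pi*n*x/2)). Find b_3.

b_3 = 1/2 ∫_{-2}^{2} g(x) sin(3*pi*x/2) dx.
g is odd and sin(3*pi*x/2) is odd, so the integrand is even and b_3 = ∫_0^{2} g(x) sin(3*pi*x/2) dx.
Directly, an antiderivative of (-2) sin(3*pi*x/2) is 4*cos(3*pi*x/2)/(3*pi); evaluating from 0 to 2: ∫_{0}^{2} (-2) sin(3*pi*x/2) dx = (-4/(3*pi)) - (4/(3*pi)) = -8/(3*pi).
Hence b_3 = -8/(3*pi).

-8/(3*pi)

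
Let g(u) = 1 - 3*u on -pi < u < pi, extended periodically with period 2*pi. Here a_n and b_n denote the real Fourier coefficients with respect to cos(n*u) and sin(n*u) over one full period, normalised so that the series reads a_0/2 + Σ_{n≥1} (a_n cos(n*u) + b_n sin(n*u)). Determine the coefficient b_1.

b_1 = 1/pi ∫_{-pi}^{pi} g(u) sin(u) du.
Integrating by parts (boundary term plus one more integral), an antiderivative of (1 - 3*u) sin(u) is 3*u*cos(u) - 3*sin(u) - cos(u); evaluating from -pi to pi: ∫_{-pi}^{pi} (1 - 3*u) sin(u) du = (1 - 3*pi) - (1 + 3*pi) = -6*pi.
Hence b_1 = (1/pi)·(-6*pi) = -6.

-6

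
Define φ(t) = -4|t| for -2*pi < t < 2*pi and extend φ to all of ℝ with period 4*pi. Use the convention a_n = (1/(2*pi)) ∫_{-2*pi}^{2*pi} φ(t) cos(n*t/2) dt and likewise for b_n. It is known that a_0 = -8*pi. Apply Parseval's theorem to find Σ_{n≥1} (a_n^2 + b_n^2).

32*pi**2/3

Parseval: a_0^2/2 + Σ_{n≥1} (a_n^2+b_n^2) = (1/(2*pi)) ∫_{-2*pi}^{2*pi} φ(t)^2 dt = 128*pi**2/3.
Subtract a_0^2/2 = 32*pi**2: Σ (a_n^2+b_n^2) = 32*pi**2/3.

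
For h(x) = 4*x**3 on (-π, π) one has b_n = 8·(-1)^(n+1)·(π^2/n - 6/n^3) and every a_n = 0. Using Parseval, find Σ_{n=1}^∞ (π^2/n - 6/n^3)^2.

pi**6/14

Parseval: Σ b_n^2 = (1/π) ∫_{-π}^{π} h(x)^2 dx = 32*pi**6/7.
b_n^2 = 64·(π^2/n - 6/n^3)^2, so the sum equals (32*pi**6/7)/64 = pi**6/14.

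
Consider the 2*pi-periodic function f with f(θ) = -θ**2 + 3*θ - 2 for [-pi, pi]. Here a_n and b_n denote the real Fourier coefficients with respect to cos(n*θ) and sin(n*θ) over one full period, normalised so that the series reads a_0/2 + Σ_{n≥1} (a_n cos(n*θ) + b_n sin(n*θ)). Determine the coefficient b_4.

-3/2

b_4 = 1/pi ∫_{-pi}^{pi} f(θ) sin(4*θ) dθ.
Integrating by parts twice (tabular method), an antiderivative of (-θ**2 + 3*θ - 2) sin(4*θ) is θ**2*cos(4*θ)/4 - θ*sin(4*θ)/8 - 3*θ*cos(4*θ)/4 + 3*sin(4*θ)/16 + 15*cos(4*θ)/32; evaluating from -pi to pi: ∫_{-pi}^{pi} (-θ**2 + 3*θ - 2) sin(4*θ) dθ = (-3*pi/4 + 15/32 + pi**2/4) - (15/32 + 3*pi/4 + pi**2/4) = -3*pi/2.
Hence b_4 = (1/pi)·(-3*pi/2) = -3/2.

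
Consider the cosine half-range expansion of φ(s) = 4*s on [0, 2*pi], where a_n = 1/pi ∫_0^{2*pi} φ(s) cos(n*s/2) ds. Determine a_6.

a_6 = 1/pi ∫_0^{2*pi} (4*s) cos(3*s) ds.
Integrating by parts (boundary term plus one more integral), an antiderivative of (4*s) cos(3*s) is 4*s*sin(3*s)/3 + 4*cos(3*s)/9; evaluating from 0 to 2*pi: ∫_{0}^{2*pi} (4*s) cos(3*s) ds = (4/9) - (4/9) = 0.
Hence a_6 = (1/pi)·(0) = 0.

0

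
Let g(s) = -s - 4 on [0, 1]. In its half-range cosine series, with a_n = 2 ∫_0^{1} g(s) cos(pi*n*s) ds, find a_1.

4/pi**2

a_1 = 2 ∫_0^{1} (-s - 4) cos(pi*s) ds.
Integrating by parts (boundary term plus one more integral), an antiderivative of (-s - 4) cos(pi*s) is -s*sin(pi*s)/pi - 4*sin(pi*s)/pi - cos(pi*s)/pi**2; evaluating from 0 to 1: ∫_{0}^{1} (-s - 4) cos(pi*s) ds = (pi**(-2)) - (-1/pi**2) = 2/pi**2.
Hence a_1 = 2·(2/pi**2) = 4/pi**2.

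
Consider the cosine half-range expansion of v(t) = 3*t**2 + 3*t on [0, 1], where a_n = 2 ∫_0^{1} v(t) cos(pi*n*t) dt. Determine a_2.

3/pi**2

a_2 = 2 ∫_0^{1} (3*t**2 + 3*t) cos(2*pi*t) dt.
Integrating by parts twice (tabular method), an antiderivative of (3*t**2 + 3*t) cos(2*pi*t) is 3*t**2*sin(2*pi*t)/(2*pi) + 3*t*sin(2*pi*t)/(2*pi) + 3*t*cos(2*pi*t)/(2*pi**2) - 3*sin(2*pi*t)/(4*pi**3) + 3*cos(2*pi*t)/(4*pi**2); evaluating from 0 to 1: ∫_{0}^{1} (3*t**2 + 3*t) cos(2*pi*t) dt = (9/(4*pi**2)) - (3/(4*pi**2)) = 3/(2*pi**2).
Hence a_2 = 2·(3/(2*pi**2)) = 3/pi**2.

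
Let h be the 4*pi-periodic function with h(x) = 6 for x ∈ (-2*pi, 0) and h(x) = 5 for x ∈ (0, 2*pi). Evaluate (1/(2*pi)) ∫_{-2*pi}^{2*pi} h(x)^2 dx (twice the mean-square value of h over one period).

(1/(2*pi)) ∫_{-2*pi}^{2*pi} h(x)^2 dx = (1/(2*pi)) · (122*pi) = 61.

61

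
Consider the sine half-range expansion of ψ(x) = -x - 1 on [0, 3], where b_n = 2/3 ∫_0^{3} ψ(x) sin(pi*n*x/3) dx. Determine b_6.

1/pi

b_6 = 2/3 ∫_0^{3} (-x - 1) sin(2*pi*x) dx.
Integrating by parts (boundary term plus one more integral), an antiderivative of (-x - 1) sin(2*pi*x) is x*cos(2*pi*x)/(2*pi) - sin(2*pi*x)/(4*pi**2) + cos(2*pi*x)/(2*pi); evaluating from 0 to 3: ∫_{0}^{3} (-x - 1) sin(2*pi*x) dx = (2/pi) - (1/(2*pi)) = 3/(2*pi).
Hence b_6 = (2/3)·(3/(2*pi)) = 1/pi.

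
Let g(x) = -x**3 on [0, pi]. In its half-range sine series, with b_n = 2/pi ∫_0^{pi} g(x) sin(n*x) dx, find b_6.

b_6 = 2/pi ∫_0^{pi} (-x**3) sin(6*x) dx.
Integrating by parts three times (tabular method), an antiderivative of (-x**3) sin(6*x) is x**3*cos(6*x)/6 - x**2*sin(6*x)/12 - x*cos(6*x)/36 + sin(6*x)/216; evaluating from 0 to pi: ∫_{0}^{pi} (-x**3) sin(6*x) dx = (-pi/36 + pi**3/6) - (0) = -pi/36 + pi**3/6.
Hence b_6 = (2/pi)·(-pi/36 + pi**3/6) = -1/18 + pi**2/3.

-1/18 + pi**2/3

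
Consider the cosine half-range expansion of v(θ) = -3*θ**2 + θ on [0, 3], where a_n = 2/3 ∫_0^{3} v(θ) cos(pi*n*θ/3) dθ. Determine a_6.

a_6 = 2/3 ∫_0^{3} (-3*θ**2 + θ) cos(2*pi*θ) dθ.
Integrating by parts twice (tabular method), an antiderivative of (-3*θ**2 + θ) cos(2*pi*θ) is -3*θ**2*sin(2*pi*θ)/(2*pi) + θ*sin(2*pi*θ)/(2*pi) - 3*θ*cos(2*pi*θ)/(2*pi**2) + 3*sin(2*pi*θ)/(4*pi**3) + cos(2*pi*θ)/(4*pi**2); evaluating from 0 to 3: ∫_{0}^{3} (-3*θ**2 + θ) cos(2*pi*θ) dθ = (-17/(4*pi**2)) - (1/(4*pi**2)) = -9/(2*pi**2).
Hence a_6 = (2/3)·(-9/(2*pi**2)) = -3/pi**2.

-3/pi**2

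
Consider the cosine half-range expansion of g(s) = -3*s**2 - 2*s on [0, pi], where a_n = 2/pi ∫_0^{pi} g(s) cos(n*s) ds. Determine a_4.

a_4 = 2/pi ∫_0^{pi} (-3*s**2 - 2*s) cos(4*s) ds.
Integrating by parts twice (tabular method), an antiderivative of (-3*s**2 - 2*s) cos(4*s) is -3*s**2*sin(4*s)/4 - s*sin(4*s)/2 - 3*s*cos(4*s)/8 + 3*sin(4*s)/32 - cos(4*s)/8; evaluating from 0 to pi: ∫_{0}^{pi} (-3*s**2 - 2*s) cos(4*s) ds = (-3*pi/8 - 1/8) - (-1/8) = -3*pi/8.
Hence a_4 = (2/pi)·(-3*pi/8) = -3/4.

-3/4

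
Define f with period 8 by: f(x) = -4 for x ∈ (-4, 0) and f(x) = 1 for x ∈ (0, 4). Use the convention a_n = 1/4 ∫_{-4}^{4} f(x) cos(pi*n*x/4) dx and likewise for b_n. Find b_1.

10/pi

b_1 = 1/4 ∫_{-4}^{4} f(x) sin(pi*x/4) dx.
Split the integral at the breakpoints.
Directly, an antiderivative of (-4) sin(pi*x/4) is 16*cos(pi*x/4)/pi; evaluating from -4 to 0: ∫_{-4}^{0} (-4) sin(pi*x/4) dx = (16/pi) - (-16/pi) = 32/pi.
Directly, an antiderivative of (1) sin(pi*x/4) is -4*cos(pi*x/4)/pi; evaluating from 0 to 4: ∫_{0}^{4} (1) sin(pi*x/4) dx = (4/pi) - (-4/pi) = 8/pi.
Summing the pieces and multiplying by (1/4) gives b_1 = 10/pi.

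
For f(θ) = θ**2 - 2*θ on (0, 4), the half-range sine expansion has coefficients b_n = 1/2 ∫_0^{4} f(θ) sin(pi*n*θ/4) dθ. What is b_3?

b_3 = 1/2 ∫_0^{4} (θ**2 - 2*θ) sin(3*pi*θ/4) dθ.
Integrating by parts twice (tabular method), an antiderivative of (θ**2 - 2*θ) sin(3*pi*θ/4) is -4*θ**2*cos(3*pi*θ/4)/(3*pi) + 32*θ*sin(3*pi*θ/4)/(9*pi**2) + 8*θ*cos(3*pi*θ/4)/(3*pi) - 32*sin(3*pi*θ/4)/(9*pi**2) + 128*cos(3*pi*θ/4)/(27*pi**3); evaluating from 0 to 4: ∫_{0}^{4} (θ**2 - 2*θ) sin(3*pi*θ/4) dθ = (32*(-4 + 9*pi**2)/(27*pi**3)) - (128/(27*pi**3)) = 32*(-8 + 9*pi**2)/(27*pi**3).
Hence b_3 = (1/2)·(32*(-8 + 9*pi**2)/(27*pi**3)) = 16*(-8 + 9*pi**2)/(27*pi**3).

16*(-8 + 9*pi**2)/(27*pi**3)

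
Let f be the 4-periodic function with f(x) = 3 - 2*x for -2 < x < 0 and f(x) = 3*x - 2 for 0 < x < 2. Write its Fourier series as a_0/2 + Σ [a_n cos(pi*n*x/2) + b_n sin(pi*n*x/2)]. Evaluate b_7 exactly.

b_7 = 1/2 ∫_{-2}^{2} f(x) sin(7*pi*x/2) dx.
Split the integral at the breakpoints.
Integrating by parts (boundary term plus one more integral), an antiderivative of (3 - 2*x) sin(7*pi*x/2) is 4*x*cos(7*pi*x/2)/(7*pi) - 8*sin(7*pi*x/2)/(49*pi**2) - 6*cos(7*pi*x/2)/(7*pi); evaluating from -2 to 0: ∫_{-2}^{0} (3 - 2*x) sin(7*pi*x/2) dx = (-6/(7*pi)) - (2/pi) = -20/(7*pi).
Integrating by parts (boundary term plus one more integral), an antiderivative of (3*x - 2) sin(7*pi*x/2) is -6*x*cos(7*pi*x/2)/(7*pi) + 12*sin(7*pi*x/2)/(49*pi**2) + 4*cos(7*pi*x/2)/(7*pi); evaluating from 0 to 2: ∫_{0}^{2} (3*x - 2) sin(7*pi*x/2) dx = (8/(7*pi)) - (4/(7*pi)) = 4/(7*pi).
Summing the pieces and multiplying by (1/2) gives b_7 = -8/(7*pi).

-8/(7*pi)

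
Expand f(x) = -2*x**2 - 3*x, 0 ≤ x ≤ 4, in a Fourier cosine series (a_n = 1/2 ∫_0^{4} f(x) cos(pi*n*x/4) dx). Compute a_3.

a_3 = 1/2 ∫_0^{4} (-2*x**2 - 3*x) cos(3*pi*x/4) dx.
Integrating by parts twice (tabular method), an antiderivative of (-2*x**2 - 3*x) cos(3*pi*x/4) is -8*x**2*sin(3*pi*x/4)/(3*pi) - 4*x*sin(3*pi*x/4)/pi - 64*x*cos(3*pi*x/4)/(9*pi**2) + 256*sin(3*pi*x/4)/(27*pi**3) - 16*cos(3*pi*x/4)/(3*pi**2); evaluating from 0 to 4: ∫_{0}^{4} (-2*x**2 - 3*x) cos(3*pi*x/4) dx = (304/(9*pi**2)) - (-16/(3*pi**2)) = 352/(9*pi**2).
Hence a_3 = (1/2)·(352/(9*pi**2)) = 176/(9*pi**2).

176/(9*pi**2)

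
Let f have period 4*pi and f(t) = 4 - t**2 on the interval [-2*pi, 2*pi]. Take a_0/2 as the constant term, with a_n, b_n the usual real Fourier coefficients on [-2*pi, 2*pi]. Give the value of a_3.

16/9

a_3 = (1/(2*pi)) ∫_{-2*pi}^{2*pi} f(t) cos(3*t/2) dt.
f is even and cos(3*t/2) is even, so the integrand is even and a_3 = 1/pi ∫_0^{2*pi} f(t) cos(3*t/2) dt.
Integrating by parts twice (tabular method), an antiderivative of (4 - t**2) cos(3*t/2) is -2*t**2*sin(3*t/2)/3 - 8*t*cos(3*t/2)/9 + 88*sin(3*t/2)/27; evaluating from 0 to 2*pi: ∫_{0}^{2*pi} (4 - t**2) cos(3*t/2) dt = (16*pi/9) - (0) = 16*pi/9.
Hence a_3 = (1/pi)·(16*pi/9) = 16/9.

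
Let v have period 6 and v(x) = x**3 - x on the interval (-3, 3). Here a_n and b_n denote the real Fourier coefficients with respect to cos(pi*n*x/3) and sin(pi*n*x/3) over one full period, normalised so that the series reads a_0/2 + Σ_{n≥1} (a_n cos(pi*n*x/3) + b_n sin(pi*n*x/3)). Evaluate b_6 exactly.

b_6 = 1/3 ∫_{-3}^{3} v(x) sin(2*pi*x) dx.
v is odd and sin(2*pi*x) is odd, so the integrand is even and b_6 = 2/3 ∫_0^{3} v(x) sin(2*pi*x) dx.
Integrating by parts three times (tabular method), an antiderivative of (x**3 - x) sin(2*pi*x) is -x**3*cos(2*pi*x)/(2*pi) + 3*x**2*sin(2*pi*x)/(4*pi**2) + 3*x*cos(2*pi*x)/(4*pi**3) + x*cos(2*pi*x)/(2*pi) - sin(2*pi*x)/(4*pi**2) - 3*sin(2*pi*x)/(8*pi**4); evaluating from 0 to 3: ∫_{0}^{3} (x**3 - x) sin(2*pi*x) dx = (-12/pi + 9/(4*pi**3)) - (0) = -12/pi + 9/(4*pi**3).
Hence b_6 = (2/3)·(-12/pi + 9/(4*pi**3)) = -8/pi + 3/(2*pi**3).

-8/pi + 3/(2*pi**3)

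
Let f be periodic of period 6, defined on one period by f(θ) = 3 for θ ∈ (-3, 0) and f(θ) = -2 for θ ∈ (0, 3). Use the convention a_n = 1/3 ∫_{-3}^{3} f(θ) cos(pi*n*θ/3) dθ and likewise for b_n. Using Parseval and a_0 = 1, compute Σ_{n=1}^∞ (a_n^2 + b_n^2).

Parseval: a_0^2/2 + Σ_{n≥1} (a_n^2+b_n^2) = 1/3 ∫_{-3}^{3} f(θ)^2 dθ = 13.
Subtract a_0^2/2 = 1/2: Σ (a_n^2+b_n^2) = 25/2.

25/2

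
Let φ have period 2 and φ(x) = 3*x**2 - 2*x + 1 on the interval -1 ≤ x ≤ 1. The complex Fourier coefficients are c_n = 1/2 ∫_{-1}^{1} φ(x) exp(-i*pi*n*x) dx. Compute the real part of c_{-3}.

Since φ is real-valued, Re(c_{-3}) = 1/2 ∫_{-1}^{1} φ(x) cos(-3*pi*x) dx = a_{3}/2.
Integrating by parts twice (tabular method), an antiderivative of (3*x**2 - 2*x + 1) cos(-3*pi*x) is x**2*sin(3*pi*x)/pi - 2*x*sin(3*pi*x)/(3*pi) + 2*x*cos(3*pi*x)/(3*pi**2) - 2*sin(3*pi*x)/(9*pi**3) + sin(3*pi*x)/(3*pi) - 2*cos(3*pi*x)/(9*pi**2); evaluating from -1 to 1: ∫_{-1}^{1} (3*x**2 - 2*x + 1) cos(-3*pi*x) dx = (-4/(9*pi**2)) - (8/(9*pi**2)) = -4/(3*pi**2).
Hence Re(c_{-3}) = (1/2)·(-4/(3*pi**2)) = -2/(3*pi**2).

-2/(3*pi**2)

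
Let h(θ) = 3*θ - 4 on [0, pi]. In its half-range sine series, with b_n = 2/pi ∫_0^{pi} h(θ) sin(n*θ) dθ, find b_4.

-3/2

b_4 = 2/pi ∫_0^{pi} (3*θ - 4) sin(4*θ) dθ.
Integrating by parts (boundary term plus one more integral), an antiderivative of (3*θ - 4) sin(4*θ) is -3*θ*cos(4*θ)/4 + 3*sin(4*θ)/16 + cos(4*θ); evaluating from 0 to pi: ∫_{0}^{pi} (3*θ - 4) sin(4*θ) dθ = (1 - 3*pi/4) - (1) = -3*pi/4.
Hence b_4 = (2/pi)·(-3*pi/4) = -3/2.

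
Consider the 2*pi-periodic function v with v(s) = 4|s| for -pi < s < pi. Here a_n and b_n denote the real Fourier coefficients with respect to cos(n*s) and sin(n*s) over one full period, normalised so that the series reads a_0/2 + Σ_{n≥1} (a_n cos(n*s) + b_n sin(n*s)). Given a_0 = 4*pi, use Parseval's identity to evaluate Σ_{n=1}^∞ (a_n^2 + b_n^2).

Parseval: a_0^2/2 + Σ_{n≥1} (a_n^2+b_n^2) = 1/pi ∫_{-pi}^{pi} v(s)^2 ds = 32*pi**2/3.
Subtract a_0^2/2 = 8*pi**2: Σ (a_n^2+b_n^2) = 8*pi**2/3.

8*pi**2/3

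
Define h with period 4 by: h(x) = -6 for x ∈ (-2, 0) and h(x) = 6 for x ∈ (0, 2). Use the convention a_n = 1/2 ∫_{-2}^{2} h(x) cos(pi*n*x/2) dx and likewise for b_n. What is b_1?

24/pi

b_1 = 1/2 ∫_{-2}^{2} h(x) sin(pi*x/2) dx.
h is odd and sin(pi*x/2) is odd, so the integrand is even and b_1 = ∫_0^{2} h(x) sin(pi*x/2) dx.
Directly, an antiderivative of (6) sin(pi*x/2) is -12*cos(pi*x/2)/pi; evaluating from 0 to 2: ∫_{0}^{2} (6) sin(pi*x/2) dx = (12/pi) - (-12/pi) = 24/pi.
Hence b_1 = 24/pi.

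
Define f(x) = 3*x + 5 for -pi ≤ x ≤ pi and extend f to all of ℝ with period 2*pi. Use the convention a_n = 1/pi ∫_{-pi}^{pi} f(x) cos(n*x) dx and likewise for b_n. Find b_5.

6/5

b_5 = 1/pi ∫_{-pi}^{pi} f(x) sin(5*x) dx.
Integrating by parts (boundary term plus one more integral), an antiderivative of (3*x + 5) sin(5*x) is -3*x*cos(5*x)/5 + 3*sin(5*x)/25 - cos(5*x); evaluating from -pi to pi: ∫_{-pi}^{pi} (3*x + 5) sin(5*x) dx = (1 + 3*pi/5) - (1 - 3*pi/5) = 6*pi/5.
Hence b_5 = (1/pi)·(6*pi/5) = 6/5.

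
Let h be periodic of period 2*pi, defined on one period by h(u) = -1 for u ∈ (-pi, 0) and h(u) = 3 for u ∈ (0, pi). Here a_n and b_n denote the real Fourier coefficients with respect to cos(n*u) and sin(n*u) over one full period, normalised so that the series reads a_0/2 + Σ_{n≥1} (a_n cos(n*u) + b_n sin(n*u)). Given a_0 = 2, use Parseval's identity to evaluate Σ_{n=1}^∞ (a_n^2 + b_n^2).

Parseval: a_0^2/2 + Σ_{n≥1} (a_n^2+b_n^2) = 1/pi ∫_{-pi}^{pi} h(u)^2 du = 10.
Subtract a_0^2/2 = 2: Σ (a_n^2+b_n^2) = 8.

8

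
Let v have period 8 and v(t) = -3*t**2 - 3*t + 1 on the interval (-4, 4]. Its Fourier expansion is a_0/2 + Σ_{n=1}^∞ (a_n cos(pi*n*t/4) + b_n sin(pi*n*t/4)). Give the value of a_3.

a_3 = 1/4 ∫_{-4}^{4} v(t) cos(3*pi*t/4) dt.
Integrating by parts twice (tabular method), an antiderivative of (-3*t**2 - 3*t + 1) cos(3*pi*t/4) is -4*t**2*sin(3*pi*t/4)/pi - 4*t*sin(3*pi*t/4)/pi - 32*t*cos(3*pi*t/4)/(3*pi**2) + 4*sin(3*pi*t/4)/(3*pi) + 128*sin(3*pi*t/4)/(9*pi**3) - 16*cos(3*pi*t/4)/(3*pi**2); evaluating from -4 to 4: ∫_{-4}^{4} (-3*t**2 - 3*t + 1) cos(3*pi*t/4) dt = (48/pi**2) - (-112/(3*pi**2)) = 256/(3*pi**2).
Hence a_3 = (1/4)·(256/(3*pi**2)) = 64/(3*pi**2).

64/(3*pi**2)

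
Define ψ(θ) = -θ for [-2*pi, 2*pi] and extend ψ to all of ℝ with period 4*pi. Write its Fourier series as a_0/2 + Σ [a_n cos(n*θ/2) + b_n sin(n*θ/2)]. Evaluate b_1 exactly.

b_1 = (1/(2*pi)) ∫_{-2*pi}^{2*pi} ψ(θ) sin(θ/2) dθ.
ψ is odd and sin(θ/2) is odd, so the integrand is even and b_1 = 1/pi ∫_0^{2*pi} ψ(θ) sin(θ/2) dθ.
Integrating by parts (boundary term plus one more integral), an antiderivative of (-θ) sin(θ/2) is 2*θ*cos(θ/2) - 4*sin(θ/2); evaluating from 0 to 2*pi: ∫_{0}^{2*pi} (-θ) sin(θ/2) dθ = (-4*pi) - (0) = -4*pi.
Hence b_1 = (1/pi)·(-4*pi) = -4.

-4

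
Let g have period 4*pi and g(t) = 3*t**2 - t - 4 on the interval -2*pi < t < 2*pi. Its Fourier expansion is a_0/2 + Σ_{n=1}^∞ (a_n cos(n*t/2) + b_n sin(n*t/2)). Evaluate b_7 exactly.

-4/7

b_7 = (1/(2*pi)) ∫_{-2*pi}^{2*pi} g(t) sin(7*t/2) dt.
Integrating by parts twice (tabular method), an antiderivative of (3*t**2 - t - 4) sin(7*t/2) is -6*t**2*cos(7*t/2)/7 + 24*t*sin(7*t/2)/49 + 2*t*cos(7*t/2)/7 - 4*sin(7*t/2)/49 + 440*cos(7*t/2)/343; evaluating from -2*pi to 2*pi: ∫_{-2*pi}^{2*pi} (3*t**2 - t - 4) sin(7*t/2) dt = (-4*pi/7 - 440/343 + 24*pi**2/7) - (-440/343 + 4*pi/7 + 24*pi**2/7) = -8*pi/7.
Hence b_7 = (1/(2*pi))·(-8*pi/7) = -4/7.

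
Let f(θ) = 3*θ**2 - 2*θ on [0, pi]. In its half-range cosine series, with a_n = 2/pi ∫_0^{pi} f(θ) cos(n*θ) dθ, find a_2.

a_2 = 2/pi ∫_0^{pi} (3*θ**2 - 2*θ) cos(2*θ) dθ.
Integrating by parts twice (tabular method), an antiderivative of (3*θ**2 - 2*θ) cos(2*θ) is 3*θ**2*sin(2*θ)/2 - θ*sin(2*θ) + 3*θ*cos(2*θ)/2 - 3*sin(2*θ)/4 - cos(2*θ)/2; evaluating from 0 to pi: ∫_{0}^{pi} (3*θ**2 - 2*θ) cos(2*θ) dθ = (-1/2 + 3*pi/2) - (-1/2) = 3*pi/2.
Hence a_2 = (2/pi)·(3*pi/2) = 3.

3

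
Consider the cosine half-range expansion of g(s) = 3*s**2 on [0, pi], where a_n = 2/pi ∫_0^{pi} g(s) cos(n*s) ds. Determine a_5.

a_5 = 2/pi ∫_0^{pi} (3*s**2) cos(5*s) ds.
Integrating by parts twice (tabular method), an antiderivative of (3*s**2) cos(5*s) is 3*s**2*sin(5*s)/5 + 6*s*cos(5*s)/25 - 6*sin(5*s)/125; evaluating from 0 to pi: ∫_{0}^{pi} (3*s**2) cos(5*s) ds = (-6*pi/25) - (0) = -6*pi/25.
Hence a_5 = (2/pi)·(-6*pi/25) = -12/25.

-12/25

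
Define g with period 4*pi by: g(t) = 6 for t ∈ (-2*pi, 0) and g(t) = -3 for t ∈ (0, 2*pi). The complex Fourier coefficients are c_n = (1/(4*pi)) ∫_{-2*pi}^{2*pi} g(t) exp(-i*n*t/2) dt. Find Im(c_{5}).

Since g is real-valued, Im(c_{5}) = -(1/(4*pi)) ∫_{-2*pi}^{2*pi} g(t) sin(5*t/2) dt = -b_{5}/2.
Split the integral at the breakpoints.
Directly, an antiderivative of (6) sin(5*t/2) is -12*cos(5*t/2)/5; evaluating from -2*pi to 0: ∫_{-2*pi}^{0} (6) sin(5*t/2) dt = (-12/5) - (12/5) = -24/5.
Directly, an antiderivative of (-3) sin(5*t/2) is 6*cos(5*t/2)/5; evaluating from 0 to 2*pi: ∫_{0}^{2*pi} (-3) sin(5*t/2) dt = (-6/5) - (6/5) = -12/5.
So ∫_{-2*pi}^{2*pi} g(t) sin(5*t/2) dt = -36/5.
Hence Im(c_{5}) = (-1/(4*pi))·(-36/5) = 9/(5*pi).

9/(5*pi)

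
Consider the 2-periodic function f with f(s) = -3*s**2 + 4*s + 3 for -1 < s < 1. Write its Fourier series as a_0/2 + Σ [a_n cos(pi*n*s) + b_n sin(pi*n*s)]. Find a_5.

12/(25*pi**2)

a_5 = ∫_{-1}^{1} f(s) cos(5*pi*s) ds.
Integrating by parts twice (tabular method), an antiderivative of (-3*s**2 + 4*s + 3) cos(5*pi*s) is -3*s**2*sin(5*pi*s)/(5*pi) + 4*s*sin(5*pi*s)/(5*pi) - 6*s*cos(5*pi*s)/(25*pi**2) + 6*sin(5*pi*s)/(125*pi**3) + 3*sin(5*pi*s)/(5*pi) + 4*cos(5*pi*s)/(25*pi**2); evaluating from -1 to 1: ∫_{-1}^{1} (-3*s**2 + 4*s + 3) cos(5*pi*s) ds = (2/(25*pi**2)) - (-2/(5*pi**2)) = 12/(25*pi**2).
Hence a_5 = 12/(25*pi**2).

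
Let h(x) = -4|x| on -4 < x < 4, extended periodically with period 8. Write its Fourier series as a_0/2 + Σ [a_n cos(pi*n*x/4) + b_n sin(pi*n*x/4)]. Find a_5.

64/(25*pi**2)

a_5 = 1/4 ∫_{-4}^{4} h(x) cos(5*pi*x/4) dx.
h is even and cos(5*pi*x/4) is even, so the integrand is even and a_5 = 1/2 ∫_0^{4} h(x) cos(5*pi*x/4) dx.
Integrating by parts (boundary term plus one more integral), an antiderivative of (-4*x) cos(5*pi*x/4) is -16*x*sin(5*pi*x/4)/(5*pi) - 64*cos(5*pi*x/4)/(25*pi**2); evaluating from 0 to 4: ∫_{0}^{4} (-4*x) cos(5*pi*x/4) dx = (64/(25*pi**2)) - (-64/(25*pi**2)) = 128/(25*pi**2).
Hence a_5 = (1/2)·(128/(25*pi**2)) = 64/(25*pi**2).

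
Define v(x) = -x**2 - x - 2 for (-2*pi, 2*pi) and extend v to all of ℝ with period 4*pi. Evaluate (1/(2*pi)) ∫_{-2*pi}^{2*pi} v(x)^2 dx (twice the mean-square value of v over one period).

8 + 40*pi**2/3 + 32*pi**4/5

(1/(2*pi)) ∫_{-2*pi}^{2*pi} v(x)^2 dx = (1/(2*pi)) · (16*pi*(15 + 25*pi**2 + 12*pi**4)/15) = 8 + 40*pi**2/3 + 32*pi**4/5.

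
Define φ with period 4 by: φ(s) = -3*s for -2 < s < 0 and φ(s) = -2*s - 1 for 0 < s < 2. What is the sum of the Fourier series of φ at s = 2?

1/2

At s = 2 the one-sided limits are φ(2^-) = -5 and φ(2^+) = 6.
By Dirichlet's theorem the series converges to their average, [(-5) + (6)]/2 = 1/2.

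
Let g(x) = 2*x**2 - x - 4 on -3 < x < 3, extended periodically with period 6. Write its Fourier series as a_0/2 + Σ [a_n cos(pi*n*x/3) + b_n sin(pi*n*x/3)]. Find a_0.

4

a_0 = 1/3 ∫_{-3}^{3} g(x) dx = 1/3 · (12) = 4.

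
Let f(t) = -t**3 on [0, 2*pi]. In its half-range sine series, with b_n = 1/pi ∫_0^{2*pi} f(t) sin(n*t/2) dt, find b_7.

b_7 = 1/pi ∫_0^{2*pi} (-t**3) sin(7*t/2) dt.
Integrating by parts three times (tabular method), an antiderivative of (-t**3) sin(7*t/2) is 2*t**3*cos(7*t/2)/7 - 12*t**2*sin(7*t/2)/49 - 48*t*cos(7*t/2)/343 + 96*sin(7*t/2)/2401; evaluating from 0 to 2*pi: ∫_{0}^{2*pi} (-t**3) sin(7*t/2) dt = (16*pi*(6 - 49*pi**2)/343) - (0) = 16*pi*(6 - 49*pi**2)/343.
Hence b_7 = (1/pi)·(16*pi*(6 - 49*pi**2)/343) = 96/343 - 16*pi**2/7.

96/343 - 16*pi**2/7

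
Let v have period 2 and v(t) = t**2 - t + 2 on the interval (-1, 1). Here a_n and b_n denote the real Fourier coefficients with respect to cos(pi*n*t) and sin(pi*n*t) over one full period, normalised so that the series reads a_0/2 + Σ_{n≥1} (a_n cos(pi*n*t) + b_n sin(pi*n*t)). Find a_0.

14/3

a_0 = ∫_{-1}^{1} v(t) dt = 14/3.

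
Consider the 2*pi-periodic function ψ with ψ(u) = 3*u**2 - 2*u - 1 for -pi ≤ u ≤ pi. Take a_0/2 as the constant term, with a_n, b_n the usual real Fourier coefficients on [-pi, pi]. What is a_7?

-12/49

a_7 = 1/pi ∫_{-pi}^{pi} ψ(u) cos(7*u) du.
Integrating by parts twice (tabular method), an antiderivative of (3*u**2 - 2*u - 1) cos(7*u) is 3*u**2*sin(7*u)/7 - 2*u*sin(7*u)/7 + 6*u*cos(7*u)/49 - 55*sin(7*u)/343 - 2*cos(7*u)/49; evaluating from -pi to pi: ∫_{-pi}^{pi} (3*u**2 - 2*u - 1) cos(7*u) du = (2/49 - 6*pi/49) - (2/49 + 6*pi/49) = -12*pi/49.
Hence a_7 = (1/pi)·(-12*pi/49) = -12/49.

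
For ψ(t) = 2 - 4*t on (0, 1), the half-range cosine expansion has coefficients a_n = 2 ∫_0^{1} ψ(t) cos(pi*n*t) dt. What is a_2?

a_2 = 2 ∫_0^{1} (2 - 4*t) cos(2*pi*t) dt.
Integrating by parts (boundary term plus one more integral), an antiderivative of (2 - 4*t) cos(2*pi*t) is -2*t*sin(2*pi*t)/pi + sin(2*pi*t)/pi - cos(2*pi*t)/pi**2; evaluating from 0 to 1: ∫_{0}^{1} (2 - 4*t) cos(2*pi*t) dt = (-1/pi**2) - (-1/pi**2) = 0.
Hence a_2 = 2·(0) = 0.

0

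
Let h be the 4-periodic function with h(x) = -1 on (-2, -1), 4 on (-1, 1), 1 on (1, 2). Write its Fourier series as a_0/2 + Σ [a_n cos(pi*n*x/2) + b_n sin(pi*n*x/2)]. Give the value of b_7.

2/(7*pi)

b_7 = 1/2 ∫_{-2}^{2} h(x) sin(7*pi*x/2) dx.
Split the integral at the breakpoints.
Directly, an antiderivative of (-1) sin(7*pi*x/2) is 2*cos(7*pi*x/2)/(7*pi); evaluating from -2 to -1: ∫_{-2}^{-1} (-1) sin(7*pi*x/2) dx = (0) - (-2/(7*pi)) = 2/(7*pi).
Directly, an antiderivative of (4) sin(7*pi*x/2) is -8*cos(7*pi*x/2)/(7*pi); evaluating from -1 to 1: ∫_{-1}^{1} (4) sin(7*pi*x/2) dx = (0) - (0) = 0.
Directly, an antiderivative of (1) sin(7*pi*x/2) is -2*cos(7*pi*x/2)/(7*pi); evaluating from 1 to 2: ∫_{1}^{2} (1) sin(7*pi*x/2) dx = (2/(7*pi)) - (0) = 2/(7*pi).
Summing the pieces and multiplying by (1/2) gives b_7 = 2/(7*pi).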